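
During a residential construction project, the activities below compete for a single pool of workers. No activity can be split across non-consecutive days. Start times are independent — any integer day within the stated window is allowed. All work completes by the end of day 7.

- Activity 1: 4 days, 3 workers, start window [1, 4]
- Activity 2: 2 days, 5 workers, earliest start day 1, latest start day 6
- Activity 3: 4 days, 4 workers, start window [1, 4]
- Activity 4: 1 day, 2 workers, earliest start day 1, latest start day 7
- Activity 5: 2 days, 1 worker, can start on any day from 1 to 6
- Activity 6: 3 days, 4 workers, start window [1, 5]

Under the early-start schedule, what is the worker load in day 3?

At early start, day 3 has: Activity 1, Activity 3, Activity 6.
Demand: 3 + 4 + 4 = 11.

11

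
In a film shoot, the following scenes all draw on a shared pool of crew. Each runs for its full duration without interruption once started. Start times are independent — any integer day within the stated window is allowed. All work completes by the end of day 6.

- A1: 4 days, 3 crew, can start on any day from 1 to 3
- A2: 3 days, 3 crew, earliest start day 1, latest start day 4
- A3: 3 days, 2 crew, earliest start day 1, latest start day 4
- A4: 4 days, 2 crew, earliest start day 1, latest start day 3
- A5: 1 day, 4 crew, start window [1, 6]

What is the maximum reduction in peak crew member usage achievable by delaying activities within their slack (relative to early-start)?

Early-start peak: d1:14  d2:10  d3:10  d4:5  d5:0  d6:0 ⇒ 14.
Leveled (A1@1, A2@1, A3@4, A4@1, A5@5): d1:8  d2:8  d3:8  d4:7  d5:6  d6:2 ⇒ 8.
Reduction 14 − 8 = 6.

6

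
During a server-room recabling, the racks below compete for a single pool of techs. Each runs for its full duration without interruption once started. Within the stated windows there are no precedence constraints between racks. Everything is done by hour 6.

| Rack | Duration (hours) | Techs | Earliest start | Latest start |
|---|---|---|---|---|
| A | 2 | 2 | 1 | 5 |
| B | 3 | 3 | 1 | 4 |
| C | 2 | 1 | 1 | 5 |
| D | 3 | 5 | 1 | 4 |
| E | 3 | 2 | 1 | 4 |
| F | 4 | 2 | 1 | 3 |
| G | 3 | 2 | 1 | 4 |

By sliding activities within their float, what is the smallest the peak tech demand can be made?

9

Early-start (A@1, B@1, C@1, D@1, E@1, F@1, G@1) gives peak 17: h1:17  h2:17  h3:14  h4:2  h5:0  h6:0.
Shift D→4, F→3, G→3.
Schedule A@1, B@1, C@1, D@4, E@1, F@3, G@3: h1:8  h2:8  h3:9  h4:9  h5:9  h6:7 — peak 9.
Total tech-hours = 50 over 6 hours ⇒ peak ≥ ⌈50/6⌉ = 9, so 9 is optimal.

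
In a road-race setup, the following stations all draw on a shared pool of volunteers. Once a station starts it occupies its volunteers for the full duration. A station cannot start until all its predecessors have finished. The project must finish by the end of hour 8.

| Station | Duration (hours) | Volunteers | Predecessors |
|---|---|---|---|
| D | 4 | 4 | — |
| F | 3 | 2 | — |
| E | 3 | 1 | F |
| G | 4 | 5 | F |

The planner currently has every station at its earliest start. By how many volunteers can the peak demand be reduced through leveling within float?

4

Early-start peak: h1:6  h2:6  h3:6  h4:10  h5:6  h6:6  h7:5  h8:0 ⇒ 10.
Leveled (D@1, F@1, E@4, G@5): h1:6  h2:6  h3:6  h4:5  h5:6  h6:6  h7:5  h8:5 ⇒ 6.
Reduction 10 − 6 = 4.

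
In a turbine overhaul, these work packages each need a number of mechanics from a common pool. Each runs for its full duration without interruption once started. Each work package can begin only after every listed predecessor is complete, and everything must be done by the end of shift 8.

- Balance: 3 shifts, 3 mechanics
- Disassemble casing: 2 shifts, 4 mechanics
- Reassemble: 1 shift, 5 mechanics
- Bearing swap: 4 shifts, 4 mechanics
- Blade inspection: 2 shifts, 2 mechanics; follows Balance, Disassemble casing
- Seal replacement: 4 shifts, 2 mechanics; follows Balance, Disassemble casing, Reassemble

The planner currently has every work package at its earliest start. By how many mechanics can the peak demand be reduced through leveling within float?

8

Early-start peak: s1:16  s2:11  s3:7  s4:8  s5:4  s6:2  s7:2  s8:0 ⇒ 16.
Leveled (Balance@1, Disassemble casing@1, Reassemble@3, Bearing swap@4, Blade inspection@4, Seal replacement@4): s1:7  s2:7  s3:8  s4:8  s5:8  s6:6  s7:6  s8:0 ⇒ 8.
Reduction 16 − 8 = 8.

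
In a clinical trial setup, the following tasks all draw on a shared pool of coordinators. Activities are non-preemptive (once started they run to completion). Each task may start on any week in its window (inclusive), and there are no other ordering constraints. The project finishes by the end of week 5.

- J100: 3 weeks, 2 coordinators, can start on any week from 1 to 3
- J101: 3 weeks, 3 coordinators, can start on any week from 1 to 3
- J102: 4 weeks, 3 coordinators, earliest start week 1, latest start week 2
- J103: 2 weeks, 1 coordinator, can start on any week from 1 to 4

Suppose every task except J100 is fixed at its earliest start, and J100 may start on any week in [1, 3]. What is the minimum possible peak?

J100@1: w1:9  w2:9  w3:8  w4:3  w5:0 → peak 9
J100@2: w1:7  w2:9  w3:8  w4:5  w5:0 → peak 9
J100@3: w1:7  w2:7  w3:8  w4:5  w5:2 → peak 8
Best is J100@3, peak 8.

8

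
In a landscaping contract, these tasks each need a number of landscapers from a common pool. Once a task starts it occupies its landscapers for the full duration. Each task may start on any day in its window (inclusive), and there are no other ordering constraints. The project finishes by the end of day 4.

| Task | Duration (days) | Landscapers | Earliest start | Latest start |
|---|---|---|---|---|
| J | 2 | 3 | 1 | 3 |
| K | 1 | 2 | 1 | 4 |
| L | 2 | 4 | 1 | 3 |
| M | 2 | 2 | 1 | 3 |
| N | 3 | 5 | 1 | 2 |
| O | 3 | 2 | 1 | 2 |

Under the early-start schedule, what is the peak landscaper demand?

Early-start schedule: J@1, K@1, L@1, M@1, N@1, O@1.
Load per day: day 1: 18, day 2: 16, day 3: 7, day 4: 0.
Peak is 18.

18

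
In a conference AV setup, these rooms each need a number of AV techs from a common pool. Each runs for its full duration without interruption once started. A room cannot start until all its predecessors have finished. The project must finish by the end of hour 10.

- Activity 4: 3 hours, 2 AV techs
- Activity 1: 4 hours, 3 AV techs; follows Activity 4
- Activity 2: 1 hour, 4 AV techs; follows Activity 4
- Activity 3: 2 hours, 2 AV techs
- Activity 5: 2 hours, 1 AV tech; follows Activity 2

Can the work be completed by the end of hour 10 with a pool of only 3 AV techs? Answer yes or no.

The minimum achievable peak is 4; 3 < 4, so no feasible schedule stays within the cap.

no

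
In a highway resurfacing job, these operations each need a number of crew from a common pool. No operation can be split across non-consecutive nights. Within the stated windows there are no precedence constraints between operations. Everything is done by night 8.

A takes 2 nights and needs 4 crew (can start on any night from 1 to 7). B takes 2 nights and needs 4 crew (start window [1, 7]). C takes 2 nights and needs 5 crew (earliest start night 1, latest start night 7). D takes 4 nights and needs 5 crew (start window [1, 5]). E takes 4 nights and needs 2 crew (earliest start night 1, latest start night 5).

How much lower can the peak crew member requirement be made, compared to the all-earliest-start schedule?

12

Early-start peak: n1:20  n2:20  n3:7  n4:7  n5:0  n6:0  n7:0  n8:0 ⇒ 20.
Leveled (A@1, B@1, C@3, D@5, E@3): n1:8  n2:8  n3:7  n4:7  n5:7  n6:7  n7:5  n8:5 ⇒ 8.
Reduction 20 − 8 = 12.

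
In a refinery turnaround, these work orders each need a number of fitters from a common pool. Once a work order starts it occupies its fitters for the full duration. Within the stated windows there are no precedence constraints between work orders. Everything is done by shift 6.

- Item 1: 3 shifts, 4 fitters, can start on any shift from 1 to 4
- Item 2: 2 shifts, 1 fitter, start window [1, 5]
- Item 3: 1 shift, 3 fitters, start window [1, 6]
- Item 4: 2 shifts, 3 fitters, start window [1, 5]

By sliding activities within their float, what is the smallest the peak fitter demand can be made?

Early-start (Item 1@1, Item 2@1, Item 3@1, Item 4@1) gives peak 11: s1:11  s2:8  s3:4  s4:0  s5:0  s6:0.
Shift Item 2→4, Item 3→4, Item 4→5.
Schedule Item 1@1, Item 2@4, Item 3@4, Item 4@5: s1:4  s2:4  s3:4  s4:4  s5:4  s6:3 — peak 4.
Total fitter-shifts = 23 over 6 shifts ⇒ peak ≥ ⌈23/6⌉ = 4, so 4 is optimal.

4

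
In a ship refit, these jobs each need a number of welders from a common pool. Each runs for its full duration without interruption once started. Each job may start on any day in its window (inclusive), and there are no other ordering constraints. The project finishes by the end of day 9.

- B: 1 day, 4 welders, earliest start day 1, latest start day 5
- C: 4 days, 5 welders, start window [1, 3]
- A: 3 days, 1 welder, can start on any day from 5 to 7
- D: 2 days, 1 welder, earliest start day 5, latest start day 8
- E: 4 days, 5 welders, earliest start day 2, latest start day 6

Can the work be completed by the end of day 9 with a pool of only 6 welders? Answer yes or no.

Schedule B@1, C@2, A@5, D@8, E@6: d1:4  d2:5  d3:5  d4:5  d5:6  d6:6  d7:6  d8:6  d9:6 — peak 6 ≤ 6.

yes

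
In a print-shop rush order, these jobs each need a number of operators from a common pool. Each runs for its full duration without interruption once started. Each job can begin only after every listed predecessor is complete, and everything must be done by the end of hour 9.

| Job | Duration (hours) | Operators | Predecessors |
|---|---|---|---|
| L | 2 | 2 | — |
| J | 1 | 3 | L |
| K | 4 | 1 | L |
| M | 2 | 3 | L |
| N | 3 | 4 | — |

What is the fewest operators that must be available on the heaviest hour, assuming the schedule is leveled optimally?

4

Early-start (L@1, J@3, K@3, M@3, N@1) gives peak 11: h1:6  h2:6  h3:11  h4:4  h5:1  h6:1  h7:0  h8:0  h9:0.
Shift M→4, N→7.
Schedule L@1, J@3, K@3, M@4, N@7: h1:2  h2:2  h3:4  h4:4  h5:4  h6:1  h7:4  h8:4  h9:4 — peak 4.
Total operator-hours = 29 over 9 hours ⇒ peak ≥ ⌈29/9⌉ = 4, so 4 is optimal.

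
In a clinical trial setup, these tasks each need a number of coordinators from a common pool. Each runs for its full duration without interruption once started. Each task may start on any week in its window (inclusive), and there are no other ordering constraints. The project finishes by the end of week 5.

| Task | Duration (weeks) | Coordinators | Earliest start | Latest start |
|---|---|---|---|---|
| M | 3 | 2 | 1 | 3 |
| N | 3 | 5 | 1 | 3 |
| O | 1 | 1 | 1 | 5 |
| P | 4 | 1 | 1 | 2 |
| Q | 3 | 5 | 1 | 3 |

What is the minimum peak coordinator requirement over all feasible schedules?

Early-start (M@1, N@1, O@1, P@1, Q@1) gives peak 14: w1:14  w2:13  w3:13  w4:1  w5:0.
Shift Q→2.
Schedule M@1, N@1, O@1, P@1, Q@2: w1:9  w2:13  w3:13  w4:6  w5:0 — peak 13.

13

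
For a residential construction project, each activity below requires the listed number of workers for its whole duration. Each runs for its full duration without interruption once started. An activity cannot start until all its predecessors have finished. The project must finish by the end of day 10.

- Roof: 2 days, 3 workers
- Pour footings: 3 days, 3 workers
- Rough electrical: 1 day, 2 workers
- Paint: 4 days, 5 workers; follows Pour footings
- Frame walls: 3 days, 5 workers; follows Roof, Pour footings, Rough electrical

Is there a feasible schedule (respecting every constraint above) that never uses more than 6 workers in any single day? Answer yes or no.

yes

Schedule Roof@1, Pour footings@1, Rough electrical@3, Paint@4, Frame walls@8: d1:6  d2:6  d3:5  d4:5  d5:5  d6:5  d7:5  d8:5  d9:5  d10:5 — peak 6 ≤ 6.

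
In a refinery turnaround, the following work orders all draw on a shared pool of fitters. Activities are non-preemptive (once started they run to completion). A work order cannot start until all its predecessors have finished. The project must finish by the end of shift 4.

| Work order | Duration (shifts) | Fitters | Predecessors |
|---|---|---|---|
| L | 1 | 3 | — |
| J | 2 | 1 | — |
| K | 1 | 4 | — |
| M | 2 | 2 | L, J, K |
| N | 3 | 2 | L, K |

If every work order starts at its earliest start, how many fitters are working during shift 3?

4

At early start, shift 3 has: M, N.
Demand: 2 + 2 = 4.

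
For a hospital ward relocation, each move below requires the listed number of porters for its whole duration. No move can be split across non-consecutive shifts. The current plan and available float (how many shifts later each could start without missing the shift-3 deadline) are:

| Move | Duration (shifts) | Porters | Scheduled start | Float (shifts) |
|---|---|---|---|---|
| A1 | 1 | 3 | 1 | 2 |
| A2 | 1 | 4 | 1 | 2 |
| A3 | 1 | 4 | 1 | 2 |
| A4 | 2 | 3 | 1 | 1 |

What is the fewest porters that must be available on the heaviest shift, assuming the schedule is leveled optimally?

7

Early-start (A1@1, A2@1, A3@1, A4@1) gives peak 14: s1:14  s2:3  s3:0.
Shift A3→2, A4→2.
Schedule A1@1, A2@1, A3@2, A4@2: s1:7  s2:7  s3:3 — peak 7.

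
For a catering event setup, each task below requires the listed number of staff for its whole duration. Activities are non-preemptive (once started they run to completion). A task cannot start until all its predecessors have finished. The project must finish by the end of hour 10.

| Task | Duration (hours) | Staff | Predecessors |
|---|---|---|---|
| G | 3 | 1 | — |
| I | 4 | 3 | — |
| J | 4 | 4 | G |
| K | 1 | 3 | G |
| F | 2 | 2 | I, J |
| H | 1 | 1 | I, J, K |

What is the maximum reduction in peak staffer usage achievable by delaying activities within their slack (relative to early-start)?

5

Early-start peak: h1:4  h2:4  h3:4  h4:10  h5:4  h6:4  h7:4  h8:3  h9:2  h10:0 ⇒ 10.
Leveled (G@1, I@1, J@5, K@9, F@9, H@10): h1:4  h2:4  h3:4  h4:3  h5:4  h6:4  h7:4  h8:4  h9:5  h10:3 ⇒ 5.
Reduction 10 − 5 = 5.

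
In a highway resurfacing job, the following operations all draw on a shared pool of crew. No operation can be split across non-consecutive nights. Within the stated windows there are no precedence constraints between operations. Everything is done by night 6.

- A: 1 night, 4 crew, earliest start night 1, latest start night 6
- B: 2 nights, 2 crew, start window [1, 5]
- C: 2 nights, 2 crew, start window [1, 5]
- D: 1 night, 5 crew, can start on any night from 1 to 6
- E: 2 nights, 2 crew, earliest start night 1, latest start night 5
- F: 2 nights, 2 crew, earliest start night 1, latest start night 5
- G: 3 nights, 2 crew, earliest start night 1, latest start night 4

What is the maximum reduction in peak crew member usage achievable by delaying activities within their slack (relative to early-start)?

13

Early-start peak: n1:19  n2:10  n3:2  n4:0  n5:0  n6:0 ⇒ 19.
Leveled (A@1, B@1, C@2, D@6, E@2, F@4, G@3): n1:6  n2:6  n3:6  n4:4  n5:4  n6:5 ⇒ 6.
Reduction 19 − 6 = 13.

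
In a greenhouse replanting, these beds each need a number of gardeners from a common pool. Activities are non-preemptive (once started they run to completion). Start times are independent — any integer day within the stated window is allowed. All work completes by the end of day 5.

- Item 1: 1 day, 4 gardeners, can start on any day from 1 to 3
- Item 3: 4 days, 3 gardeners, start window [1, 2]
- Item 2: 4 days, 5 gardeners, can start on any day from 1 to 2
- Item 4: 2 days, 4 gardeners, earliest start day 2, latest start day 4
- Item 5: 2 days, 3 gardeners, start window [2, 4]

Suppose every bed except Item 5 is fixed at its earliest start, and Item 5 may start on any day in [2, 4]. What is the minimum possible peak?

12

Item 5@2: d1:12  d2:15  d3:15  d4:8  d5:0 → peak 15
Item 5@3: d1:12  d2:12  d3:15  d4:11  d5:0 → peak 15
Item 5@4: d1:12  d2:12  d3:12  d4:11  d5:3 → peak 12
Best is Item 5@4, peak 12.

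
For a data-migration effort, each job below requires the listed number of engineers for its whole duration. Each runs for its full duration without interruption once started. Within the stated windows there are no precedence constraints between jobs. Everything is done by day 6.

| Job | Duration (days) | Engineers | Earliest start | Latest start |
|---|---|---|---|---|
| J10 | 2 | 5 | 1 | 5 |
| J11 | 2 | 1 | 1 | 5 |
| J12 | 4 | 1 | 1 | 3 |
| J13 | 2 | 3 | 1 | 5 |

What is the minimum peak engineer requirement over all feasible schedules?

Early-start (J10@1, J11@1, J12@1, J13@1) gives peak 10: d1:10  d2:10  d3:1  d4:1  d5:0  d6:0.
Shift J11→3, J12→3, J13→3.
Schedule J10@1, J11@3, J12@3, J13@3: d1:5  d2:5  d3:5  d4:5  d5:1  d6:1 — peak 5.

5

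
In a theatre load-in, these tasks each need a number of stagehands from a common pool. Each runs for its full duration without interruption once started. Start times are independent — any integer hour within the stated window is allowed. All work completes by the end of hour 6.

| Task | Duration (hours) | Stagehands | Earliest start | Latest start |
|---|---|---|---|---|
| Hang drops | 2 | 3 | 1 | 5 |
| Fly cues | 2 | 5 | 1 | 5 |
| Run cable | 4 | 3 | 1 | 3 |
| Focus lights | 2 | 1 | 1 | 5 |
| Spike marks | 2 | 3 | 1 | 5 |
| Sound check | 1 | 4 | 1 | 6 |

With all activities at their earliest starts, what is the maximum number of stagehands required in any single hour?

Early-start schedule: Hang drops@1, Fly cues@1, Run cable@1, Focus lights@1, Spike marks@1, Sound check@1.
Load per hour: hour 1: 19, hour 2: 15, hour 3: 3, hour 4: 3, hour 5: 0, hour 6: 0.
Peak is 19.

19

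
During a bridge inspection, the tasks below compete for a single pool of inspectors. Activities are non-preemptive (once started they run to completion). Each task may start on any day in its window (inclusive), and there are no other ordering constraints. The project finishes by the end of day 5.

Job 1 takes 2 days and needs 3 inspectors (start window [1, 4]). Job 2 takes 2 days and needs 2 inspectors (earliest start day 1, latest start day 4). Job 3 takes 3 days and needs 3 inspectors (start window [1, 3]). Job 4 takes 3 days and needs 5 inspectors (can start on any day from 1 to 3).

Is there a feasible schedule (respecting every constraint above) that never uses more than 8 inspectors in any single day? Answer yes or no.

yes

Schedule Job 1@1, Job 2@1, Job 3@1, Job 4@3: d1:8  d2:8  d3:8  d4:5  d5:5 — peak 8 ≤ 8.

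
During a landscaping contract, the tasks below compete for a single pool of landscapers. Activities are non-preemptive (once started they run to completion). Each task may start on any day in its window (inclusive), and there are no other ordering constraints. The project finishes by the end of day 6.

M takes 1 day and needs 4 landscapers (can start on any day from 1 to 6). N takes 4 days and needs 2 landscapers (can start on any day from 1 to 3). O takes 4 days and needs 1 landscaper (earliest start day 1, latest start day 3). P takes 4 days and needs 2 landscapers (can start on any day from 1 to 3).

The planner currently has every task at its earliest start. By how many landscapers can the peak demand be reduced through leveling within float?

Early-start peak: d1:9  d2:5  d3:5  d4:5  d5:0  d6:0 ⇒ 9.
Leveled (M@1, N@2, O@1, P@2): d1:5  d2:5  d3:5  d4:5  d5:4  d6:0 ⇒ 5.
Reduction 9 − 5 = 4.

4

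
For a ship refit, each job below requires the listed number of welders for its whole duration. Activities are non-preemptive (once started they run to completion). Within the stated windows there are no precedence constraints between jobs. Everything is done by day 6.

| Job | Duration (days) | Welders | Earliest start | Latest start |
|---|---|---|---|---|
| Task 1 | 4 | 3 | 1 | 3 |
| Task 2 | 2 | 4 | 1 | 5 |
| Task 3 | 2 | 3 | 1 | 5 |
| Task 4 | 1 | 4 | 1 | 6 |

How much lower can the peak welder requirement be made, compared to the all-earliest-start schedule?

7

Early-start peak: d1:14  d2:10  d3:3  d4:3  d5:0  d6:0 ⇒ 14.
Leveled (Task 1@1, Task 2@1, Task 3@3, Task 4@5): d1:7  d2:7  d3:6  d4:6  d5:4  d6:0 ⇒ 7.
Reduction 14 − 7 = 7.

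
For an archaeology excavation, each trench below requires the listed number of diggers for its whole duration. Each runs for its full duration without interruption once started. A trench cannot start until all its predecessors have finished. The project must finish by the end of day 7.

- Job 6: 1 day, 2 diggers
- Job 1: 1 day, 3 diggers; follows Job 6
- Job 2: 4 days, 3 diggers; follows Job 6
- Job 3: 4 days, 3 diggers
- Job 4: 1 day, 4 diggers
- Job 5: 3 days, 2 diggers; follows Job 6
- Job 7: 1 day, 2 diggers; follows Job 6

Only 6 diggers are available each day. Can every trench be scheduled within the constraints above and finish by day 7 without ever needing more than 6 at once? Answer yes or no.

no

The minimum achievable peak is 7; 6 < 7, so no feasible schedule stays within the cap.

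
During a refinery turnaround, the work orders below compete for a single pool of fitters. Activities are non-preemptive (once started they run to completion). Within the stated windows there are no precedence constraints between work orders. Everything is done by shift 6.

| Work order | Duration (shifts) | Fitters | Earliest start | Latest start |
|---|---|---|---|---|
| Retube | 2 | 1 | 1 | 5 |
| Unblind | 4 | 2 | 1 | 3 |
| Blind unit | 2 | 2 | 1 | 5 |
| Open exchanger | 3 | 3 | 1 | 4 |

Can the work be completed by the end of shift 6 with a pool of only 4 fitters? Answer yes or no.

no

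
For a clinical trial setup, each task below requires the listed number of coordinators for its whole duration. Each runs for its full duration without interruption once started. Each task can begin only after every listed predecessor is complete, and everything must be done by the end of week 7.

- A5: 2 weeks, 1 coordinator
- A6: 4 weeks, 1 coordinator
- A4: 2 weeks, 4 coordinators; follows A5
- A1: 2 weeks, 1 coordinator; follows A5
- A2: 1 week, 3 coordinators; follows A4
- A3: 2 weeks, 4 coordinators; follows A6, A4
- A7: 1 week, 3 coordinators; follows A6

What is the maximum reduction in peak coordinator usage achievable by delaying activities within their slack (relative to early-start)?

Early-start peak: w1:2  w2:2  w3:6  w4:6  w5:10  w6:4  w7:0 ⇒ 10.
Leveled (A5@1, A6@1, A4@3, A1@3, A2@5, A3@6, A7@5): w1:2  w2:2  w3:6  w4:6  w5:6  w6:4  w7:4 ⇒ 6.
Reduction 10 − 6 = 4.

4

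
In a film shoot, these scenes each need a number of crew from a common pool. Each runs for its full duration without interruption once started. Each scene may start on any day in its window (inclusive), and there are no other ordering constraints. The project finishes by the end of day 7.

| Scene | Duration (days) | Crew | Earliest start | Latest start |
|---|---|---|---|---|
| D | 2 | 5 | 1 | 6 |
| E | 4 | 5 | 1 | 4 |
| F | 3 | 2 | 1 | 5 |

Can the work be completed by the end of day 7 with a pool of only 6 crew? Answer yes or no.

no

The minimum achievable peak is 7; 6 < 7, so no feasible schedule stays within the cap.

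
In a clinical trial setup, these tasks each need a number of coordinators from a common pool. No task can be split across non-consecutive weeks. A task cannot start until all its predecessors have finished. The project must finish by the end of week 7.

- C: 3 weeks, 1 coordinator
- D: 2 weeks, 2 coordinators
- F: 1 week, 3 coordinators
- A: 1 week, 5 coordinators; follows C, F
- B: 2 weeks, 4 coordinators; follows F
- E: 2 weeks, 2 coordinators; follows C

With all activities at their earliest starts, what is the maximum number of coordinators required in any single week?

7

Early-start schedule: C@1, D@1, F@1, A@4, B@2, E@4.
Load per week: week 1: 6, week 2: 7, week 3: 5, week 4: 7, week 5: 2, week 6: 0, week 7: 0.
Peak is 7.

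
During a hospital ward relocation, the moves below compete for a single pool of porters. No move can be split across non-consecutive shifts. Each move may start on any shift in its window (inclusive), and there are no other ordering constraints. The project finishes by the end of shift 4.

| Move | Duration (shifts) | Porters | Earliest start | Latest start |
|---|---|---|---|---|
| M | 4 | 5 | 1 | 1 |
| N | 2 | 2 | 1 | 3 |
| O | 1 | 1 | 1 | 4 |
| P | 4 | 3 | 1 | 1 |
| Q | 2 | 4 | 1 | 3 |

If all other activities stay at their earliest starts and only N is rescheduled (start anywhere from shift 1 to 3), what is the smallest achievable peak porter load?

13

N@1: s1:15  s2:14  s3:8  s4:8 → peak 15
N@2: s1:13  s2:14  s3:10  s4:8 → peak 14
N@3: s1:13  s2:12  s3:10  s4:10 → peak 13
Best is N@3, peak 13.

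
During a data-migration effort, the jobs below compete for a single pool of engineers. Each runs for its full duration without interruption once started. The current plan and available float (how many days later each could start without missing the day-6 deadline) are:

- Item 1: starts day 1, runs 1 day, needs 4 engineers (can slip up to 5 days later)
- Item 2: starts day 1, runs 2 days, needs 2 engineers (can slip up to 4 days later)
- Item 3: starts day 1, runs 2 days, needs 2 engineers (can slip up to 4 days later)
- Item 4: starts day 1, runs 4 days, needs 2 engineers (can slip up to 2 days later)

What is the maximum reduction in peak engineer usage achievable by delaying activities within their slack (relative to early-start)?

6

Early-start peak: d1:10  d2:6  d3:2  d4:2  d5:0  d6:0 ⇒ 10.
Leveled (Item 1@1, Item 2@2, Item 3@4, Item 4@2): d1:4  d2:4  d3:4  d4:4  d5:4  d6:0 ⇒ 4.
Reduction 10 − 4 = 6.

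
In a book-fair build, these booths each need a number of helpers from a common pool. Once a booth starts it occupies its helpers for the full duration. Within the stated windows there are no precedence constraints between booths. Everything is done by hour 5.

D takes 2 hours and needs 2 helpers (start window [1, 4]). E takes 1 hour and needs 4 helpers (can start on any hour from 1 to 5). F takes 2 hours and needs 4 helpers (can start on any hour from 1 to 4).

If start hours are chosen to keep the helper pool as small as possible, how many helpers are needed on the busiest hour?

4

Early-start (D@1, E@1, F@1) gives peak 10: h1:10  h2:6  h3:0  h4:0  h5:0.
Shift E→3, F→4.
Schedule D@1, E@3, F@4: h1:2  h2:2  h3:4  h4:4  h5:4 — peak 4.
Total helper-hours = 16 over 5 hours ⇒ peak ≥ ⌈16/5⌉ = 4, so 4 is optimal.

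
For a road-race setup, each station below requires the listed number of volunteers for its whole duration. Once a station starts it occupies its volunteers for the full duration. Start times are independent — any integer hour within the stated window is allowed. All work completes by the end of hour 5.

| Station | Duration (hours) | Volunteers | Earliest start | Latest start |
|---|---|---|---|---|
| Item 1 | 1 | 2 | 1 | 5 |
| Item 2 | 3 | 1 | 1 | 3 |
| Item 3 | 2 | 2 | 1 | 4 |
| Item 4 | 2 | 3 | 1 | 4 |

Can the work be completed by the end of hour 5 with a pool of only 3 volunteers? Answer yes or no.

Schedule Item 1@1, Item 2@1, Item 3@2, Item 4@4: h1:3  h2:3  h3:3  h4:3  h5:3 — peak 3 ≤ 3.

yes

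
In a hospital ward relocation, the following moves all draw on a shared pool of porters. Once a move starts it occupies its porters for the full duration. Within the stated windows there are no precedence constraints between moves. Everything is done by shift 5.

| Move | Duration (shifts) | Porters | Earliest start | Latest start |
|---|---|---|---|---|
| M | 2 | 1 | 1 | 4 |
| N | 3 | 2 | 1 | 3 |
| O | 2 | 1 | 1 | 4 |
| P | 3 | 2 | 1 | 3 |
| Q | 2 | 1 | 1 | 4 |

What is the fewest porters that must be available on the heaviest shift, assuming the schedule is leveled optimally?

4

Early-start (M@1, N@1, O@1, P@1, Q@1) gives peak 7: s1:7  s2:7  s3:4  s4:0  s5:0.
Shift P→3, Q→4.
Schedule M@1, N@1, O@1, P@3, Q@4: s1:4  s2:4  s3:4  s4:3  s5:3 — peak 4.
Total porter-shifts = 18 over 5 shifts ⇒ peak ≥ ⌈18/5⌉ = 4, so 4 is optimal.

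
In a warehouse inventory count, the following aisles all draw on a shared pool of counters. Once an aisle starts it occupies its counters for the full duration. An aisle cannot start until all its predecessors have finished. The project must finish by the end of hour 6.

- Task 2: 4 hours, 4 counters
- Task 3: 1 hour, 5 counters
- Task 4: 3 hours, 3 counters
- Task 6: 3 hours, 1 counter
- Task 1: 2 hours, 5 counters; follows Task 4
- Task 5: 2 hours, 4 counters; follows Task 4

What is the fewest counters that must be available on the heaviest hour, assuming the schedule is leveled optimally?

Early-start (Task 2@1, Task 3@1, Task 4@1, Task 6@1, Task 1@4, Task 5@4) gives peak 13: h1:13  h2:8  h3:8  h4:13  h5:9  h6:0.
Shift Task 4→2, Task 6→2, Task 1→5, Task 5→5.
Schedule Task 2@1, Task 3@1, Task 4@2, Task 6@2, Task 1@5, Task 5@5: h1:9  h2:8  h3:8  h4:8  h5:9  h6:9 — peak 9.
Total counter-hours = 51 over 6 hours ⇒ peak ≥ ⌈51/6⌉ = 9, so 9 is optimal.

9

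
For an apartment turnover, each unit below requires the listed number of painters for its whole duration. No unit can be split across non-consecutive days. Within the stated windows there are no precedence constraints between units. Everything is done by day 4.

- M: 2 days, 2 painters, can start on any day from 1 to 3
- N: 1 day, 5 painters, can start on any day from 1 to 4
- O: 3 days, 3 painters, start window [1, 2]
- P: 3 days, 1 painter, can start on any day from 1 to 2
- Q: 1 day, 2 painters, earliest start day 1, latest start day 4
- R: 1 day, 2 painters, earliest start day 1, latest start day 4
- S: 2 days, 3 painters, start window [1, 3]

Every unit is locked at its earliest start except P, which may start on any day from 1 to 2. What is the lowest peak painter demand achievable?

P@1: d1:18  d2:9  d3:4  d4:0 → peak 18
P@2: d1:17  d2:9  d3:4  d4:1 → peak 17
Best is P@2, peak 17.

17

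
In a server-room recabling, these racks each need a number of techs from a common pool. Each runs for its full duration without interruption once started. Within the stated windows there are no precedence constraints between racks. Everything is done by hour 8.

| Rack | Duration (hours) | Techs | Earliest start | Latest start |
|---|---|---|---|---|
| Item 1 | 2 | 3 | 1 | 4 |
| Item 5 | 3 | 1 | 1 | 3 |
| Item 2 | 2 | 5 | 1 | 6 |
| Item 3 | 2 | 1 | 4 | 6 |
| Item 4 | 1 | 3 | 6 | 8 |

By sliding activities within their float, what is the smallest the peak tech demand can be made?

Early-start (Item 1@1, Item 5@1, Item 2@1, Item 3@4, Item 4@6) gives peak 9: h1:9  h2:9  h3:1  h4:1  h5:1  h6:3  h7:0  h8:0.
Shift Item 2→4, Item 3→6.
Schedule Item 1@1, Item 5@1, Item 2@4, Item 3@6, Item 4@6: h1:4  h2:4  h3:1  h4:5  h5:5  h6:4  h7:1  h8:0 — peak 5.

5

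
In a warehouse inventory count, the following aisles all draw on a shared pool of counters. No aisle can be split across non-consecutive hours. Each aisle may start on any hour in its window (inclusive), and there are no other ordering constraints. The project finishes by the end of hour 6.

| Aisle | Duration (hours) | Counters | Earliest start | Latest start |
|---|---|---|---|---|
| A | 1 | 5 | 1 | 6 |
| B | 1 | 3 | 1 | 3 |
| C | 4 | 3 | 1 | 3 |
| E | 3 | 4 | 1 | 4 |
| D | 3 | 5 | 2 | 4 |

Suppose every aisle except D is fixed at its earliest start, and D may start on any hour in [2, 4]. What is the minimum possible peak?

15

D@2: h1:15  h2:12  h3:12  h4:8  h5:0  h6:0 → peak 15
D@3: h1:15  h2:7  h3:12  h4:8  h5:5  h6:0 → peak 15
D@4: h1:15  h2:7  h3:7  h4:8  h5:5  h6:5 → peak 15
Best is D@2, peak 15.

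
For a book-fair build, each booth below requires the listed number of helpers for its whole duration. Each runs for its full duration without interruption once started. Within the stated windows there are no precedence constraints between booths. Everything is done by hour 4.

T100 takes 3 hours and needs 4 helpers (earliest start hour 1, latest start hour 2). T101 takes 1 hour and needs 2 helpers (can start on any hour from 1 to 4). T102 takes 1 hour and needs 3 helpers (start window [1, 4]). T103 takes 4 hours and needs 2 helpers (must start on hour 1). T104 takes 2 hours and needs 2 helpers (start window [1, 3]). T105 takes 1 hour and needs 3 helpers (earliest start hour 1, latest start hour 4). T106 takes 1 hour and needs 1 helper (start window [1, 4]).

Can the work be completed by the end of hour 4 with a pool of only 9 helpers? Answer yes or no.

yes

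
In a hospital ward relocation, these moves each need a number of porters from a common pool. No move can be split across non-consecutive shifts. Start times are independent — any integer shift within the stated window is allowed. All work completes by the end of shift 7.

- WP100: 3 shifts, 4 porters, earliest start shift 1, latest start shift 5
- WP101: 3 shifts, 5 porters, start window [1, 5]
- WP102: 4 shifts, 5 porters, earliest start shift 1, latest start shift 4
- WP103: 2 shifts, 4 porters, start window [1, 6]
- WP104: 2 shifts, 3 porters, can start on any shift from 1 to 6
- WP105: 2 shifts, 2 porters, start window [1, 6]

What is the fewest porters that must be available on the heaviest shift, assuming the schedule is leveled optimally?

10

Early-start (WP100@1, WP101@1, WP102@1, WP103@1, WP104@1, WP105@1) gives peak 23: s1:23  s2:23  s3:14  s4:5  s5:0  s6:0  s7:0.
Shift WP102→4, WP103→4, WP104→6, WP105→6.
Schedule WP100@1, WP101@1, WP102@4, WP103@4, WP104@6, WP105@6: s1:9  s2:9  s3:9  s4:9  s5:9  s6:10  s7:10 — peak 10.
Total porter-shifts = 65 over 7 shifts ⇒ peak ≥ ⌈65/7⌉ = 10, so 10 is optimal.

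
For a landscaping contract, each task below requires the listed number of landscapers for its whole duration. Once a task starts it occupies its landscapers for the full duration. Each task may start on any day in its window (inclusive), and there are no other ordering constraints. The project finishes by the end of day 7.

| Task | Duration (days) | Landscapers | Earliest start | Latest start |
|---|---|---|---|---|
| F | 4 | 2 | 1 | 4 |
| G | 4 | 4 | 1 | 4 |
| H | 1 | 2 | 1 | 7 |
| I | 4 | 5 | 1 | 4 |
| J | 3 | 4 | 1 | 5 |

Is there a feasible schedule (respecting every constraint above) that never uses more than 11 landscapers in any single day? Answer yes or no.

yes

Schedule F@1, G@1, H@1, I@2, J@5: d1:8  d2:11  d3:11  d4:11  d5:9  d6:4  d7:4 — peak 11 ≤ 11.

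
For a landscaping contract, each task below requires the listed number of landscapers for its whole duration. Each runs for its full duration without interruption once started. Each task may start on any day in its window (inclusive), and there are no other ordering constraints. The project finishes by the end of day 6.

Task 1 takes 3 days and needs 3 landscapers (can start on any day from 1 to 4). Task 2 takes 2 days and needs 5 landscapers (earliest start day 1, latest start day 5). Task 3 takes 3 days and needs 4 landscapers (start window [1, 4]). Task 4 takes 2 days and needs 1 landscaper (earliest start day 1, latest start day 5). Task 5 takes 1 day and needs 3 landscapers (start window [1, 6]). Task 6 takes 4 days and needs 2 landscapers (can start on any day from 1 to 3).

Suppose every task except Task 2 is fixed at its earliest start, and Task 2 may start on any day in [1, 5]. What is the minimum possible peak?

13

Task 2@1: d1:18  d2:15  d3:9  d4:2  d5:0  d6:0 → peak 18
Task 2@2: d1:13  d2:15  d3:14  d4:2  d5:0  d6:0 → peak 15
Task 2@3: d1:13  d2:10  d3:14  d4:7  d5:0  d6:0 → peak 14
Task 2@4: d1:13  d2:10  d3:9  d4:7  d5:5  d6:0 → peak 13
Task 2@5: d1:13  d2:10  d3:9  d4:2  d5:5  d6:5 → peak 13
Best is Task 2@4, peak 13.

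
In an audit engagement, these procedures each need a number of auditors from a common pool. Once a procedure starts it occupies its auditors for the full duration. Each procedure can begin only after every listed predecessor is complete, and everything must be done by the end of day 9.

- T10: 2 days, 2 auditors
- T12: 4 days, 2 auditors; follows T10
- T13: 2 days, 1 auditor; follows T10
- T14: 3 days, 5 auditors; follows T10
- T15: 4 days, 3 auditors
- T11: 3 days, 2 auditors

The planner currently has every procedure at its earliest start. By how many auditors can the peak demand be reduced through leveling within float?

6

Early-start peak: d1:7  d2:7  d3:13  d4:11  d5:7  d6:2  d7:0  d8:0  d9:0 ⇒ 13.
Leveled (T10@1, T12@3, T13@3, T14@5, T15@1, T11@7): d1:5  d2:5  d3:6  d4:6  d5:7  d6:7  d7:7  d8:2  d9:2 ⇒ 7.
Reduction 13 − 7 = 6.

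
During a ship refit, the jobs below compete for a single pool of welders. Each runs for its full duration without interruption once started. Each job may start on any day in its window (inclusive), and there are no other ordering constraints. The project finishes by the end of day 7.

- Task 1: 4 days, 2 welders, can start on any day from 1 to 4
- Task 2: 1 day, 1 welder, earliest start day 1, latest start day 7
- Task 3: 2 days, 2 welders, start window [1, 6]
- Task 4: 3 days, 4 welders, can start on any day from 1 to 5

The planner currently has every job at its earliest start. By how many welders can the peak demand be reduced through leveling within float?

Early-start peak: d1:9  d2:8  d3:6  d4:2  d5:0  d6:0  d7:0 ⇒ 9.
Leveled (Task 1@1, Task 2@1, Task 3@2, Task 4@5): d1:3  d2:4  d3:4  d4:2  d5:4  d6:4  d7:4 ⇒ 4.
Reduction 9 − 4 = 5.

5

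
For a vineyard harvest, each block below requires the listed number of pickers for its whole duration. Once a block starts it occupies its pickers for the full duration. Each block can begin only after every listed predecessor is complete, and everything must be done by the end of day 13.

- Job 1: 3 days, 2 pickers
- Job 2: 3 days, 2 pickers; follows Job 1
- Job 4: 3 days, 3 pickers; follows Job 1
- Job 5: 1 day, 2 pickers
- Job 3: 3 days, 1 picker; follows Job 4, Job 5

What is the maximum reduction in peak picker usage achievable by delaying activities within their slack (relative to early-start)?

Early-start peak: d1:4  d2:2  d3:2  d4:5  d5:5  d6:5  d7:1  d8:1  d9:1  d10:0  d11:0  d12:0  d13:0 ⇒ 5.
Leveled (Job 1@1, Job 2@4, Job 4@7, Job 5@10, Job 3@11): d1:2  d2:2  d3:2  d4:2  d5:2  d6:2  d7:3  d8:3  d9:3  d10:2  d11:1  d12:1  d13:1 ⇒ 3.
Reduction 5 − 3 = 2.

2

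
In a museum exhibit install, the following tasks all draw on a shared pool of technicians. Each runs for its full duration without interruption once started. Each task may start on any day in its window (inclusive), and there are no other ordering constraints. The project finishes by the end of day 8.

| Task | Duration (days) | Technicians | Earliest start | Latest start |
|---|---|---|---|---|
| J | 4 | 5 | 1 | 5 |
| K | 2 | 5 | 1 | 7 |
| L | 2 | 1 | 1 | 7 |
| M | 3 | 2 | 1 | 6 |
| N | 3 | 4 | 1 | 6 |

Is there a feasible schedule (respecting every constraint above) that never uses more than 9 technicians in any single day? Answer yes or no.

Schedule J@1, K@5, L@1, M@1, N@4: d1:8  d2:8  d3:7  d4:9  d5:9  d6:9  d7:0  d8:0 — peak 9 ≤ 9.

yes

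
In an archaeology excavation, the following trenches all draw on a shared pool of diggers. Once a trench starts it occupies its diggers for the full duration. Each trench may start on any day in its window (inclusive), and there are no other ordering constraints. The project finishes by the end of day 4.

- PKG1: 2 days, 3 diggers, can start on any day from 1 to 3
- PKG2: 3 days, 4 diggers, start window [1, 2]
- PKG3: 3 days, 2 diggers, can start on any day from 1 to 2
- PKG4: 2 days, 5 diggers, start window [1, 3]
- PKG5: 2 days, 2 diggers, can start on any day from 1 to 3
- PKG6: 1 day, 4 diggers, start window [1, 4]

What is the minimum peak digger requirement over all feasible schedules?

11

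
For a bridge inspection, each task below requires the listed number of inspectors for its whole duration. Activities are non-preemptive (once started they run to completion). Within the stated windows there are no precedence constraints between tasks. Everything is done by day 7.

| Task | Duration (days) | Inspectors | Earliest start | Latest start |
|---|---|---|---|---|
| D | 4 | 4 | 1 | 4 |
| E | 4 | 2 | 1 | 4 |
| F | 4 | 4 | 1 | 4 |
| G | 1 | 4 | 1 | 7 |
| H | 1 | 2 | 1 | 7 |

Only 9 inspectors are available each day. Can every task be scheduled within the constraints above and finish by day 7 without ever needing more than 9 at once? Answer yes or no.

no

The minimum achievable peak is 10; 9 < 10, so no feasible schedule stays within the cap.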